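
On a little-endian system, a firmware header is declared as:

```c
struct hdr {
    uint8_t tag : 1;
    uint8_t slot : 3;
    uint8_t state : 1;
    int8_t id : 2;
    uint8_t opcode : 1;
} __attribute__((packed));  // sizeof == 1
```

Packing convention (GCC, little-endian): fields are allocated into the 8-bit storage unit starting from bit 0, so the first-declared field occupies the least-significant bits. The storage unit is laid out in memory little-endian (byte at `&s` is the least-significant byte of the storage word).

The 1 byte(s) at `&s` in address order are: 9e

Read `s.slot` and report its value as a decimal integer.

7

[0]=0x9e (little-endian) → word 0x9e
tag [0+:1] = (word>>0) & 0x1 = 0
slot [1+:3] = (word>>1) & 0x7 = 7  ←
state [4+:1] = (word>>4) & 0x1 = 1
id [5+:2] = (word>>5) & 0x3 = 0
opcode [7+:1] = (word>>7) & 0x1 = 1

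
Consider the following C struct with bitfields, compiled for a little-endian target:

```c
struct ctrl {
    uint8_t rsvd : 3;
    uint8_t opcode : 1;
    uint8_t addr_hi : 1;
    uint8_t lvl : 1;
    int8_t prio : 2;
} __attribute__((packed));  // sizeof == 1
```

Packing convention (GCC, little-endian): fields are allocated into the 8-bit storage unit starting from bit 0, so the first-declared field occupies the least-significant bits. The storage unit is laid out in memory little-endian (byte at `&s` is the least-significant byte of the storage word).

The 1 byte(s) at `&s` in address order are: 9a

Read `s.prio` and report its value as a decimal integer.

-2

[0]=0x9a (little-endian) → word 0x9a
rsvd:3 @ bit 0 → (0x9a>>0)&0x7 = 0x2
opcode:1 @ bit 3 → (0x9a>>3)&0x1 = 0x1
addr_hi:1 @ bit 4 → (0x9a>>4)&0x1 = 0x1
lvl:1 @ bit 5 → (0x9a>>5)&0x1 = 0x0
prio:2 @ bit 6 → (0x9a>>6)&0x3 = 0x2  ←
prio signed 2b, MSB=1: 2 - 4 = -2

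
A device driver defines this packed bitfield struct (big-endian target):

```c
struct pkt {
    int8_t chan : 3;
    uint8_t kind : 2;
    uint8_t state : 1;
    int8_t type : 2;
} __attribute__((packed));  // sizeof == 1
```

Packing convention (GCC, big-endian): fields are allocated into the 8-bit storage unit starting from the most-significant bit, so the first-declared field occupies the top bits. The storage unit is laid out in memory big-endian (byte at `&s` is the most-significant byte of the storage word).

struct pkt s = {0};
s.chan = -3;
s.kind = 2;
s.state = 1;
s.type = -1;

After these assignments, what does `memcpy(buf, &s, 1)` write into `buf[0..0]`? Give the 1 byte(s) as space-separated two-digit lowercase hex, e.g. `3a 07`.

b7

[5+:3] chan=-3 & 0x7 = 0x5; word=0xa0
[3+:2] kind=2 & 0x3 = 0x2; word=0xb0
[2+:1] state=1 & 0x1 = 0x1; word=0xb4
[0+:2] type=-1 & 0x3 = 0x3; word=0xb7
word = 0xb7 → big-endian bytes:
  [0]=0xb7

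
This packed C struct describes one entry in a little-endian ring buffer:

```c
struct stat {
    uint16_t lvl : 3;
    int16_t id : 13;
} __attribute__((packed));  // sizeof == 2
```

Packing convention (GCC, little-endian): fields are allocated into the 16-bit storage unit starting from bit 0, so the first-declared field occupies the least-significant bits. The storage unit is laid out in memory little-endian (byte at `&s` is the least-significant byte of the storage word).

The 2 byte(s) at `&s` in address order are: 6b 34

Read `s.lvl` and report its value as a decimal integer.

[0]=0x6b [1]=0x34 (little-endian) → word 0x346b
lvl [0+:3] = (word>>0) & 0x7 = 3  ←
id [3+:13] = (word>>3) & 0x1fff = 1677

3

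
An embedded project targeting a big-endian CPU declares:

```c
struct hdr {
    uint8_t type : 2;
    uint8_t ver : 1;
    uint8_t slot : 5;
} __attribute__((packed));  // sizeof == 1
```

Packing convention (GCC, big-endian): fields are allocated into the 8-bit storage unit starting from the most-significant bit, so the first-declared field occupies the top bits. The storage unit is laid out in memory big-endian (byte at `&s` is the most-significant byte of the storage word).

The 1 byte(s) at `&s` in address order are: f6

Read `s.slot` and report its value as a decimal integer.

22

[0]=0xf6 (big-endian) → word 0xf6
type [6+:2] = (word>>6) & 0x3 = 3
ver [5+:1] = (word>>5) & 0x1 = 1
slot [0+:5] = (word>>0) & 0x1f = 22  ←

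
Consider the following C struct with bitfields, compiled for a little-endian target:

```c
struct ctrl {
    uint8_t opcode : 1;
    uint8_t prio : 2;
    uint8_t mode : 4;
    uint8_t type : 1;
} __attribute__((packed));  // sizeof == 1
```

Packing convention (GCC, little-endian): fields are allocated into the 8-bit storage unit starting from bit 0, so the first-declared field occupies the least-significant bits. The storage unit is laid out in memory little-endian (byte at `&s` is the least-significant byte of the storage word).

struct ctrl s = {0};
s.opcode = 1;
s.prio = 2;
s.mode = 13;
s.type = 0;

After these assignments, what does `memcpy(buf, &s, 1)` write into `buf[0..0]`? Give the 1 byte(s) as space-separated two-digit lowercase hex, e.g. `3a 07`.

opcode:1 = 1 → 0x1 << 0 → word 0x01
prio:2 = 2 → 0x2 << 1 → word 0x05
mode:4 = 13 → 0xd << 3 → word 0x6d
type:1 = 0 → 0x0 << 7 → word 0x6d
word = 0x6d → little-endian bytes:
  [0]=0x6d

6d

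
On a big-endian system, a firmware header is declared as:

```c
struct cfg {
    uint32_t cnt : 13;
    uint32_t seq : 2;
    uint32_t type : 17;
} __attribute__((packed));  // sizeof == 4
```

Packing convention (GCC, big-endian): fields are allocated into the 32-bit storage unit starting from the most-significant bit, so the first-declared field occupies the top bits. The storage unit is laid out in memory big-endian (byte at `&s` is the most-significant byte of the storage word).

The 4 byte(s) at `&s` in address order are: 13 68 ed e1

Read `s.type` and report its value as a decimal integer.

[0]=0x13 [1]=0x68 [2]=0xed [3]=0xe1 (big-endian) → word 0x1368ede1
cnt [19+:13] = (word>>19) & 0x1fff = 621
seq [17+:2] = (word>>17) & 0x3 = 0
type [0+:17] = (word>>0) & 0x1ffff = 60897  ←

60897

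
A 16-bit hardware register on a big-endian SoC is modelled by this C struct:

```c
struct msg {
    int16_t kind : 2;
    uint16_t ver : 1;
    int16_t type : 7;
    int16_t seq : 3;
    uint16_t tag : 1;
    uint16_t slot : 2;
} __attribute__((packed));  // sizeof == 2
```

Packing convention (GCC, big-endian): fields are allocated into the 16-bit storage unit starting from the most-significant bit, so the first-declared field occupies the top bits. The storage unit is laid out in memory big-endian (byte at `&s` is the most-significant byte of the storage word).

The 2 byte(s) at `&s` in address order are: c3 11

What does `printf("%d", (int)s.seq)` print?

2

[0]=0xc3 [1]=0x11 (big-endian) → word 0xc311
kind [14+:2] = (word>>14) & 0x3 = 3
ver [13+:1] = (word>>13) & 0x1 = 0
type [6+:7] = (word>>6) & 0x7f = 12
seq [3+:3] = (word>>3) & 0x7 = 2  ←
tag [2+:1] = (word>>2) & 0x1 = 0
slot [0+:2] = (word>>0) & 0x3 = 1
seq signed 3b, MSB=0: value = 2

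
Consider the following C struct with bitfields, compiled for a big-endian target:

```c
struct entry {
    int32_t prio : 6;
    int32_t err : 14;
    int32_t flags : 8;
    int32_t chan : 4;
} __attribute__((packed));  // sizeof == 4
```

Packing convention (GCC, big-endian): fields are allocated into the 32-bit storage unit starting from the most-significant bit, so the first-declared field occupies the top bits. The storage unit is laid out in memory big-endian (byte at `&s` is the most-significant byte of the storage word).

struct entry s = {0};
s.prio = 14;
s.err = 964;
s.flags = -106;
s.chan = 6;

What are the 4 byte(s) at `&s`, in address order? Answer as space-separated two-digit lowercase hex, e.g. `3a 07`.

[26+:6] prio=14 & 0x3f = 0xe; word=0x38000000
[12+:14] err=964 & 0x3fff = 0x3c4; word=0x383c4000
[4+:8] flags=-106 & 0xff = 0x96; word=0x383c4960
[0+:4] chan=6 & 0xf = 0x6; word=0x383c4966
word = 0x383c4966 → big-endian bytes:
  [0]=0x38  [1]=0x3c  [2]=0x49  [3]=0x66

38 3c 49 66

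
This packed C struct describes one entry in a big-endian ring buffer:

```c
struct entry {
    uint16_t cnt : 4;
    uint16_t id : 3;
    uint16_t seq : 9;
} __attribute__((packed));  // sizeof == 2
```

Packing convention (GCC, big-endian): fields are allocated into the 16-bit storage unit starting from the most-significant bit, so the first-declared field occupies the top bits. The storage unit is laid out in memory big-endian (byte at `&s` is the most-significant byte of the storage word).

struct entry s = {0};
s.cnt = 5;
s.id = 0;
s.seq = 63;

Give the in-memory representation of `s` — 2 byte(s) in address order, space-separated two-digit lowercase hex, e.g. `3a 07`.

50 3f

[12+:4] cnt=5 & 0xf = 0x5; word=0x5000
[9+:3] id=0 & 0x7 = 0x0; word=0x5000
[0+:9] seq=63 & 0x1ff = 0x3f; word=0x503f
word = 0x503f → big-endian bytes:
  [0]=0x50  [1]=0x3f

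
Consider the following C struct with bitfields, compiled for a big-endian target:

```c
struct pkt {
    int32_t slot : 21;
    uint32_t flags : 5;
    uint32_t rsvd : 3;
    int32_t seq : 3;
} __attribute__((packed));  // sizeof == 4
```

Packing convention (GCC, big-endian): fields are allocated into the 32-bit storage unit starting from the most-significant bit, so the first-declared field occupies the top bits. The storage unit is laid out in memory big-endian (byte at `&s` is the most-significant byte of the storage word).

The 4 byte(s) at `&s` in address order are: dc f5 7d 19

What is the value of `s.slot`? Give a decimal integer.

[0]=0xdc [1]=0xf5 [2]=0x7d [3]=0x19 (big-endian) → word 0xdcf57d19
slot [11+:21] = (word>>11) & 0x1fffff = 1810095  ←
flags [6+:5] = (word>>6) & 0x1f = 20
rsvd [3+:3] = (word>>3) & 0x7 = 3
seq [0+:3] = (word>>0) & 0x7 = 1
slot signed 21b, MSB=1: 1810095 - 2097152 = -287057

-287057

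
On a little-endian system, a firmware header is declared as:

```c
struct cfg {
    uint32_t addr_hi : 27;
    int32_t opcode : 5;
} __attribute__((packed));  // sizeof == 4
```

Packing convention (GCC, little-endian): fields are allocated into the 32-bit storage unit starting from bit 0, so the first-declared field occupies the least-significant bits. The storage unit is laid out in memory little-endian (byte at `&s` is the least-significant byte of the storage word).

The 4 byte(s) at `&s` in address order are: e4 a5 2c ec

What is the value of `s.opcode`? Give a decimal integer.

-3

[0]=0xe4 [1]=0xa5 [2]=0x2c [3]=0xec (little-endian) → word 0xec2ca5e4
addr_hi:27 @ bit 0 → (0xec2ca5e4>>0)&0x7ffffff = 0x42ca5e4
opcode:5 @ bit 27 → (0xec2ca5e4>>27)&0x1f = 0x1d  ←
opcode signed 5b, MSB=1: 29 - 32 = -3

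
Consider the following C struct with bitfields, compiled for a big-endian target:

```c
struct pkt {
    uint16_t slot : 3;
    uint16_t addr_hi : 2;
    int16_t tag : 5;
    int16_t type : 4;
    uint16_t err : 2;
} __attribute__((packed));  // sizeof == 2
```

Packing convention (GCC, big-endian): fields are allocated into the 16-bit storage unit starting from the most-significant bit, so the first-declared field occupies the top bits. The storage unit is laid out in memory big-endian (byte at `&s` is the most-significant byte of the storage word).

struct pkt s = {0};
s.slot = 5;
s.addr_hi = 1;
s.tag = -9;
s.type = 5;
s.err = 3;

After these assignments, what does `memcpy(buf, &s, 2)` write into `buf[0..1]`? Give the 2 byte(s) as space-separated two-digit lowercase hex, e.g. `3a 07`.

slot:3 = 5 → 0x5 << 13 → word 0xa000
addr_hi:2 = 1 → 0x1 << 11 → word 0xa800
tag:5 = -9 → 0x17 << 6 → word 0xadc0
type:4 = 5 → 0x5 << 2 → word 0xadd4
err:2 = 3 → 0x3 << 0 → word 0xadd7
word = 0xadd7 → big-endian bytes:
  [0]=0xad  [1]=0xd7

ad d7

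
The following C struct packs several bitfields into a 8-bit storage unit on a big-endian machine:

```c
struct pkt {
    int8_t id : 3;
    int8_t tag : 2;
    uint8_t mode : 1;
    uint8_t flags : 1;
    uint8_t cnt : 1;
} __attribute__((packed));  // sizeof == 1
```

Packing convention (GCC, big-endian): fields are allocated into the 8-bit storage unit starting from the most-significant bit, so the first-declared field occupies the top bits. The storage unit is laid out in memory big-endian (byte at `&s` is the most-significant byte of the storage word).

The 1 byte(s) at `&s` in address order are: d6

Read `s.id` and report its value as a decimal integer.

[0]=0xd6 (big-endian) → word 0xd6
id:3 @ bit 5 → (0xd6>>5)&0x7 = 0x6  ←
tag:2 @ bit 3 → (0xd6>>3)&0x3 = 0x2
mode:1 @ bit 2 → (0xd6>>2)&0x1 = 0x1
flags:1 @ bit 1 → (0xd6>>1)&0x1 = 0x1
cnt:1 @ bit 0 → (0xd6>>0)&0x1 = 0x0
id signed 3b, MSB=1: 6 - 8 = -2

-2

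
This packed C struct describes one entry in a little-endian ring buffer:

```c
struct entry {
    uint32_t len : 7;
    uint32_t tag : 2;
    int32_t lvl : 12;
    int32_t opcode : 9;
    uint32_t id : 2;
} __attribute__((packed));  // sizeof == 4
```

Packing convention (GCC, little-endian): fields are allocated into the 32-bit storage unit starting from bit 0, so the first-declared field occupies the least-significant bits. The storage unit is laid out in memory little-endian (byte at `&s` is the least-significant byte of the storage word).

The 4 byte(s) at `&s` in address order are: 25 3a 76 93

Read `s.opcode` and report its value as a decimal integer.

155

[0]=0x25 [1]=0x3a [2]=0x76 [3]=0x93 (little-endian) → word 0x93763a25
len [0+:7] = (word>>0) & 0x7f = 37
tag [7+:2] = (word>>7) & 0x3 = 0
lvl [9+:12] = (word>>9) & 0xfff = 2845
opcode [21+:9] = (word>>21) & 0x1ff = 155  ←
id [30+:2] = (word>>30) & 0x3 = 2
opcode signed 9b, MSB=0: value = 155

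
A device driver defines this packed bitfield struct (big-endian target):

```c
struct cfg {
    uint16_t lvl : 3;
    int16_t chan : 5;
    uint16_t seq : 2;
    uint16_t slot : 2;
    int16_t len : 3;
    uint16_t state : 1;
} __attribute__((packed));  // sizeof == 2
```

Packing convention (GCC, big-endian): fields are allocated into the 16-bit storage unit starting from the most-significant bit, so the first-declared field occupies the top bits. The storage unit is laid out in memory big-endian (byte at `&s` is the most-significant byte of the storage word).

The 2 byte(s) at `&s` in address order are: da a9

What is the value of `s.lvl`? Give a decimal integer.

6

[0]=0xda [1]=0xa9 (big-endian) → word 0xdaa9
lvl:3 @ bit 13 → (0xdaa9>>13)&0x7 = 0x6  ←
chan:5 @ bit 8 → (0xdaa9>>8)&0x1f = 0x1a
seq:2 @ bit 6 → (0xdaa9>>6)&0x3 = 0x2
slot:2 @ bit 4 → (0xdaa9>>4)&0x3 = 0x2
len:3 @ bit 1 → (0xdaa9>>1)&0x7 = 0x4
state:1 @ bit 0 → (0xdaa9>>0)&0x1 = 0x1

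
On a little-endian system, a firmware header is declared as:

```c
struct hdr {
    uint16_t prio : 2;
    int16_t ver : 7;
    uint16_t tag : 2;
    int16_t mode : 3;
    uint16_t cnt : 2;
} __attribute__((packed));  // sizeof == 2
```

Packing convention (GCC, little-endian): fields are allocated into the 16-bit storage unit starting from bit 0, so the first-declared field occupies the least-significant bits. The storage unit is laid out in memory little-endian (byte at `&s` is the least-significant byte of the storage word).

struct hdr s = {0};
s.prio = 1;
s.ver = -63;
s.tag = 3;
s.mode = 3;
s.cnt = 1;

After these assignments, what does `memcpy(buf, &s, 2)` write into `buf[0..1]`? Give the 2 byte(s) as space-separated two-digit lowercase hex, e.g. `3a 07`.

prio (2b) val=1 bits=0x1 at bit 0: 0x0001
ver (7b) val=-63 bits=0x41 at bit 2: 0x0105
tag (2b) val=3 bits=0x3 at bit 9: 0x0705
mode (3b) val=3 bits=0x3 at bit 11: 0x1f05
cnt (2b) val=1 bits=0x1 at bit 14: 0x5f05
word = 0x5f05 → little-endian bytes:
  [0]=0x05  [1]=0x5f

05 5f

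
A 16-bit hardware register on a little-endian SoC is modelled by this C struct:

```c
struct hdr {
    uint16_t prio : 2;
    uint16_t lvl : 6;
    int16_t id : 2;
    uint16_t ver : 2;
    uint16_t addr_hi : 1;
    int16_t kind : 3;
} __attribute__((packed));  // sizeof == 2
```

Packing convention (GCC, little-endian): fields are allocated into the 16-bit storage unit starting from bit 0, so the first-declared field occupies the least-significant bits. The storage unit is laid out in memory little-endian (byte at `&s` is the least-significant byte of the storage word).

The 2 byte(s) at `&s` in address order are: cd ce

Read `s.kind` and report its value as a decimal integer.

-2

[0]=0xcd [1]=0xce (little-endian) → word 0xcecd
prio [0+:2] = (word>>0) & 0x3 = 1
lvl [2+:6] = (word>>2) & 0x3f = 51
id [8+:2] = (word>>8) & 0x3 = 2
ver [10+:2] = (word>>10) & 0x3 = 3
addr_hi [12+:1] = (word>>12) & 0x1 = 0
kind [13+:3] = (word>>13) & 0x7 = 6  ←
kind signed 3b, MSB=1: 6 - 8 = -2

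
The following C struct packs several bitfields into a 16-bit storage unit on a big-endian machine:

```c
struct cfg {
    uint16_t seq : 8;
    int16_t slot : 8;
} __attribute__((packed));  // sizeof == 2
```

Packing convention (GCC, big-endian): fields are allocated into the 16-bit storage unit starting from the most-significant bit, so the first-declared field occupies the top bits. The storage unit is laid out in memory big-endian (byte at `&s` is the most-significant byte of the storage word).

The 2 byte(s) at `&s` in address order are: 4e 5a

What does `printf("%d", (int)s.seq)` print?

[0]=0x4e [1]=0x5a (big-endian) → word 0x4e5a
seq [8+:8] = (word>>8) & 0xff = 78  ←
slot [0+:8] = (word>>0) & 0xff = 90

78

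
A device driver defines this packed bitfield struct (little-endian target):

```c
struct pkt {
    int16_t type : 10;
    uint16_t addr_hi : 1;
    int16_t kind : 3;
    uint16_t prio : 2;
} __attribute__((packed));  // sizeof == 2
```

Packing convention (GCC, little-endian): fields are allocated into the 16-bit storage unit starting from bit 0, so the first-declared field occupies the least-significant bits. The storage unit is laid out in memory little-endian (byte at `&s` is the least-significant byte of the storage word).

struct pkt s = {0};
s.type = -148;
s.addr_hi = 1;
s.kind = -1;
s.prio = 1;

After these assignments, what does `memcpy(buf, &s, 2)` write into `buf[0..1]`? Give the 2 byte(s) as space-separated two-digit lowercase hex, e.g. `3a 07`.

[0+:10] type=-148 & 0x3ff = 0x36c; word=0x036c
[10+:1] addr_hi=1 & 0x1 = 0x1; word=0x076c
[11+:3] kind=-1 & 0x7 = 0x7; word=0x3f6c
[14+:2] prio=1 & 0x3 = 0x1; word=0x7f6c
word = 0x7f6c → little-endian bytes:
  [0]=0x6c  [1]=0x7f

6c 7f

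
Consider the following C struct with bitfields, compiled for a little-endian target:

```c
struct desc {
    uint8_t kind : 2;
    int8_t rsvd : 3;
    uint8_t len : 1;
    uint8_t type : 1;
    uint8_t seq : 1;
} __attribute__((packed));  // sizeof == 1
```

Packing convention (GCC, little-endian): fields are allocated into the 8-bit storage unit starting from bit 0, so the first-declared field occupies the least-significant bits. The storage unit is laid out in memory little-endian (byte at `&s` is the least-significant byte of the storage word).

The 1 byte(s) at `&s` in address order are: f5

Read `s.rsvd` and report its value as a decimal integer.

[0]=0xf5 (little-endian) → word 0xf5
kind:2 @ bit 0 → (0xf5>>0)&0x3 = 0x1
rsvd:3 @ bit 2 → (0xf5>>2)&0x7 = 0x5  ←
len:1 @ bit 5 → (0xf5>>5)&0x1 = 0x1
type:1 @ bit 6 → (0xf5>>6)&0x1 = 0x1
seq:1 @ bit 7 → (0xf5>>7)&0x1 = 0x1
rsvd signed 3b, MSB=1: 5 - 8 = -3

-3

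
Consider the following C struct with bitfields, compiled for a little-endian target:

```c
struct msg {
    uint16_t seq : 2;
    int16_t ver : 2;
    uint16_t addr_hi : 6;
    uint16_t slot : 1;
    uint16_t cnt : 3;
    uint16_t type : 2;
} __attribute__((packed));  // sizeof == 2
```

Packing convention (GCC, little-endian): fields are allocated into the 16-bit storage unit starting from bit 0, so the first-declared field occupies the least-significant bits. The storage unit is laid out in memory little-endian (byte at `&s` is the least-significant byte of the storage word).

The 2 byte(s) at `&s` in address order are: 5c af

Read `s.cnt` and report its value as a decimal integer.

[0]=0x5c [1]=0xaf (little-endian) → word 0xaf5c
seq:2 @ bit 0 → (0xaf5c>>0)&0x3 = 0x0
ver:2 @ bit 2 → (0xaf5c>>2)&0x3 = 0x3
addr_hi:6 @ bit 4 → (0xaf5c>>4)&0x3f = 0x35
slot:1 @ bit 10 → (0xaf5c>>10)&0x1 = 0x1
cnt:3 @ bit 11 → (0xaf5c>>11)&0x7 = 0x5  ←
type:2 @ bit 14 → (0xaf5c>>14)&0x3 = 0x2

5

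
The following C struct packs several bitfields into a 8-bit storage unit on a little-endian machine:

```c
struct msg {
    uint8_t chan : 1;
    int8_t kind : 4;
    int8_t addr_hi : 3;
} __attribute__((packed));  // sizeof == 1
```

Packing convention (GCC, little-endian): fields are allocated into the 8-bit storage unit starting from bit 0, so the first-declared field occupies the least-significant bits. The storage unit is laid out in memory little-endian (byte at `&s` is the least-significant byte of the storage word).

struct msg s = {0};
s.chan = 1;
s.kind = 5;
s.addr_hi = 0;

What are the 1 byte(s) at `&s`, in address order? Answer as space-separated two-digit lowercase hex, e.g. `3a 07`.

chan:1 = 1 → 0x1 << 0 → word 0x01
kind:4 = 5 → 0x5 << 1 → word 0x0b
addr_hi:3 = 0 → 0x0 << 5 → word 0x0b
word = 0x0b → little-endian bytes:
  [0]=0x0b

0b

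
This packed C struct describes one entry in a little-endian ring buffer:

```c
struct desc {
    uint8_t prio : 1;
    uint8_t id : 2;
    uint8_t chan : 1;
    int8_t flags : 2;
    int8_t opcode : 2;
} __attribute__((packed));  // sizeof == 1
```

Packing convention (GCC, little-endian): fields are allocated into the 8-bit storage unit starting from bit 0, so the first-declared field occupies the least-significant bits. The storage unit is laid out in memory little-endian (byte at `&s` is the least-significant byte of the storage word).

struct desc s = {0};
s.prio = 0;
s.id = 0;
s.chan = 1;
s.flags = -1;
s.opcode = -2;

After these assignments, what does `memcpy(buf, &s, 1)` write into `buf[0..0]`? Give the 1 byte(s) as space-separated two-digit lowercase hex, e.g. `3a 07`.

b8

prio:1 = 0 → 0x0 << 0 → word 0x00
id:2 = 0 → 0x0 << 1 → word 0x00
chan:1 = 1 → 0x1 << 3 → word 0x08
flags:2 = -1 → 0x3 << 4 → word 0x38
opcode:2 = -2 → 0x2 << 6 → word 0xb8
word = 0xb8 → little-endian bytes:
  [0]=0xb8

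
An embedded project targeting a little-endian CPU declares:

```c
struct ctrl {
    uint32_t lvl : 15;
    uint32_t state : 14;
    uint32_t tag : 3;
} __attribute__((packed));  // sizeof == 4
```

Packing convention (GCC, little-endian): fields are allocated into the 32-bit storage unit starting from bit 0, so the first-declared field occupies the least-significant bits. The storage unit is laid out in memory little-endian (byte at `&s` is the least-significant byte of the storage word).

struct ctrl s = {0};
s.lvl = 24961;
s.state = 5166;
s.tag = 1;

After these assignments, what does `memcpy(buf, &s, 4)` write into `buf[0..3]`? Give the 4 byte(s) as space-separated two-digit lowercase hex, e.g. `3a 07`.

[0+:15] lvl=24961 & 0x7fff = 0x6181; word=0x00006181
[15+:14] state=5166 & 0x3fff = 0x142e; word=0x0a176181
[29+:3] tag=1 & 0x7 = 0x1; word=0x2a176181
word = 0x2a176181 → little-endian bytes:
  [0]=0x81  [1]=0x61  [2]=0x17  [3]=0x2a

81 61 17 2a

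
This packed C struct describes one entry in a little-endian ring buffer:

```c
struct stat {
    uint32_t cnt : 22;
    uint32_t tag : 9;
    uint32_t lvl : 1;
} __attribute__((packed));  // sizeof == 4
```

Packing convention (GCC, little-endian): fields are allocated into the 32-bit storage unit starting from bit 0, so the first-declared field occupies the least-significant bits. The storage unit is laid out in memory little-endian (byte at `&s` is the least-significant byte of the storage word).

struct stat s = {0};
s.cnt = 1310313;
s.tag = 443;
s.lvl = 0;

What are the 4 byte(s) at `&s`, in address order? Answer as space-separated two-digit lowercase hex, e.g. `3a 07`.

[0+:22] cnt=1310313 & 0x3fffff = 0x13fe69; word=0x0013fe69
[22+:9] tag=443 & 0x1ff = 0x1bb; word=0x6ed3fe69
[31+:1] lvl=0 & 0x1 = 0x0; word=0x6ed3fe69
word = 0x6ed3fe69 → little-endian bytes:
  [0]=0x69  [1]=0xfe  [2]=0xd3  [3]=0x6e

69 fe d3 6e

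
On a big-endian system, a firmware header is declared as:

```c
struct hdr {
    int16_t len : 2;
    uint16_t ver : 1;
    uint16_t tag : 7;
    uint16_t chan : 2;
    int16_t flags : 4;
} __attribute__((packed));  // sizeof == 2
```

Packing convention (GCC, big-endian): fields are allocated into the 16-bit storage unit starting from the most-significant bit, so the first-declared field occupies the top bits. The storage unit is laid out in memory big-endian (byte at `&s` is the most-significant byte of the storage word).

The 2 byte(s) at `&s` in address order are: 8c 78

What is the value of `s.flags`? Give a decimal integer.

[0]=0x8c [1]=0x78 (big-endian) → word 0x8c78
len [14+:2] = (word>>14) & 0x3 = 2
ver [13+:1] = (word>>13) & 0x1 = 0
tag [6+:7] = (word>>6) & 0x7f = 49
chan [4+:2] = (word>>4) & 0x3 = 3
flags [0+:4] = (word>>0) & 0xf = 8  ←
flags signed 4b, MSB=1: 8 - 16 = -8

-8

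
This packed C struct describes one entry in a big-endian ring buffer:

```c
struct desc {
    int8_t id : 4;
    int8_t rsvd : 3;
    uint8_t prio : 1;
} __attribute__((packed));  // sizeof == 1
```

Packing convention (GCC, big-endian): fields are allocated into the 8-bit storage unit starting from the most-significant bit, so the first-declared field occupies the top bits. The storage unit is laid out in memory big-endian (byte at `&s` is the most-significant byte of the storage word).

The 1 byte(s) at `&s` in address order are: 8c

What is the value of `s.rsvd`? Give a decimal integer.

[0]=0x8c (big-endian) → word 0x8c
id [4+:4] = (word>>4) & 0xf = 8
rsvd [1+:3] = (word>>1) & 0x7 = 6  ←
prio [0+:1] = (word>>0) & 0x1 = 0
rsvd signed 3b, MSB=1: 6 - 8 = -2

-2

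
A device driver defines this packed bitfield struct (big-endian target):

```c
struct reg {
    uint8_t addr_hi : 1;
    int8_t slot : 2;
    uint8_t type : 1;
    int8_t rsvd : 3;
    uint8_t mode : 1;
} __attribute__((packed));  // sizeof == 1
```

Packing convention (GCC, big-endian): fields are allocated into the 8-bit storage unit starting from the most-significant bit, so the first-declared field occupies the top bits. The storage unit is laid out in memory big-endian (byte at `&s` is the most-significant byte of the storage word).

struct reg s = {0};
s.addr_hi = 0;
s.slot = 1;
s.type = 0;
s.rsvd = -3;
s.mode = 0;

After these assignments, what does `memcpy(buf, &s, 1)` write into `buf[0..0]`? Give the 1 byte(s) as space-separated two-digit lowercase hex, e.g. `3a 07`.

[7+:1] addr_hi=0 & 0x1 = 0x0; word=0x00
[5+:2] slot=1 & 0x3 = 0x1; word=0x20
[4+:1] type=0 & 0x1 = 0x0; word=0x20
[1+:3] rsvd=-3 & 0x7 = 0x5; word=0x2a
[0+:1] mode=0 & 0x1 = 0x0; word=0x2a
word = 0x2a → big-endian bytes:
  [0]=0x2a

2a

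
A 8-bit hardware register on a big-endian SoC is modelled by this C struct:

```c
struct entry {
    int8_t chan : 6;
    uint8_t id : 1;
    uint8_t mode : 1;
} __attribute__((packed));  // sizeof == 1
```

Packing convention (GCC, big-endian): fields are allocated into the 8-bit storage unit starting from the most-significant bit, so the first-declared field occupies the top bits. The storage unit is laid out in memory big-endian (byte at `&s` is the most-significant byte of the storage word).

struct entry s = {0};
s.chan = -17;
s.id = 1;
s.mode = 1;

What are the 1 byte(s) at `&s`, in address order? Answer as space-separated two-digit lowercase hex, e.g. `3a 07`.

[2+:6] chan=-17 & 0x3f = 0x2f; word=0xbc
[1+:1] id=1 & 0x1 = 0x1; word=0xbe
[0+:1] mode=1 & 0x1 = 0x1; word=0xbf
word = 0xbf → big-endian bytes:
  [0]=0xbf

bf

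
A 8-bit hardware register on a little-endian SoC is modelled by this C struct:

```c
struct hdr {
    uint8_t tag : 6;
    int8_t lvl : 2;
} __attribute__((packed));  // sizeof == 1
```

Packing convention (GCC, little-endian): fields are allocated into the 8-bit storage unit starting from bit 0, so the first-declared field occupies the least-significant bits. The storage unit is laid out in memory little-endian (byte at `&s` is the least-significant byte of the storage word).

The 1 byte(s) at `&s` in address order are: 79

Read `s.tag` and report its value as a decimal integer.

[0]=0x79 (little-endian) → word 0x79
tag [0+:6] = (word>>0) & 0x3f = 57  ←
lvl [6+:2] = (word>>6) & 0x3 = 1

57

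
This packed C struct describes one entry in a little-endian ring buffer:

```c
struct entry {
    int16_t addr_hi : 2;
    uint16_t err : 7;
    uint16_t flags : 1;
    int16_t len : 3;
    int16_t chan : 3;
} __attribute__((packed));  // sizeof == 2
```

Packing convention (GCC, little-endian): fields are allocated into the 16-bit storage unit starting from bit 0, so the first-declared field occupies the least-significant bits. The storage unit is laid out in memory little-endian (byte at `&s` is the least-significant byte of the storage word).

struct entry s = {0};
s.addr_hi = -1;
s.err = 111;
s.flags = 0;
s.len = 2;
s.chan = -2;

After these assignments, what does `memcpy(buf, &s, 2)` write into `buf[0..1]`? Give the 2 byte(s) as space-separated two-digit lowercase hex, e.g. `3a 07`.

bf c9

addr_hi:2 = -1 → 0x3 << 0 → word 0x0003
err:7 = 111 → 0x6f << 2 → word 0x01bf
flags:1 = 0 → 0x0 << 9 → word 0x01bf
len:3 = 2 → 0x2 << 10 → word 0x09bf
chan:3 = -2 → 0x6 << 13 → word 0xc9bf
word = 0xc9bf → little-endian bytes:
  [0]=0xbf  [1]=0xc9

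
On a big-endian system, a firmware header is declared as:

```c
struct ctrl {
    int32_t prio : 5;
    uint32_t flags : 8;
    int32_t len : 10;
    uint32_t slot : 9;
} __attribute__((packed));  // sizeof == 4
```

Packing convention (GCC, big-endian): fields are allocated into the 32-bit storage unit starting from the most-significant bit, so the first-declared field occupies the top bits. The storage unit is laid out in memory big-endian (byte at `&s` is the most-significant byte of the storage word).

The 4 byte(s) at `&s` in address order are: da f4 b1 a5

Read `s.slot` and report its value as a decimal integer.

421

[0]=0xda [1]=0xf4 [2]=0xb1 [3]=0xa5 (big-endian) → word 0xdaf4b1a5
prio:5 @ bit 27 → (0xdaf4b1a5>>27)&0x1f = 0x1b
flags:8 @ bit 19 → (0xdaf4b1a5>>19)&0xff = 0x5e
len:10 @ bit 9 → (0xdaf4b1a5>>9)&0x3ff = 0x258
slot:9 @ bit 0 → (0xdaf4b1a5>>0)&0x1ff = 0x1a5  ←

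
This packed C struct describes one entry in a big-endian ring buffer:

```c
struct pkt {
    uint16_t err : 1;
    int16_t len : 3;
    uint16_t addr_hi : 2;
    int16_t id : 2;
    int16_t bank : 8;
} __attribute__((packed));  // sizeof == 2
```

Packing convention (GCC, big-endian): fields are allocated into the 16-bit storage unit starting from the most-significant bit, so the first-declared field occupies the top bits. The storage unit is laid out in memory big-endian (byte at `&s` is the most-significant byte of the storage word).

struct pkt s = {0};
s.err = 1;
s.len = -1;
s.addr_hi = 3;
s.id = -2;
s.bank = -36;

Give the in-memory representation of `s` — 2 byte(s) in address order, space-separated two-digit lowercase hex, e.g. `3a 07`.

err (1b) val=1 bits=0x1 at bit 15: 0x8000
len (3b) val=-1 bits=0x7 at bit 12: 0xf000
addr_hi (2b) val=3 bits=0x3 at bit 10: 0xfc00
id (2b) val=-2 bits=0x2 at bit 8: 0xfe00
bank (8b) val=-36 bits=0xdc at bit 0: 0xfedc
word = 0xfedc → big-endian bytes:
  [0]=0xfe  [1]=0xdc

fe dc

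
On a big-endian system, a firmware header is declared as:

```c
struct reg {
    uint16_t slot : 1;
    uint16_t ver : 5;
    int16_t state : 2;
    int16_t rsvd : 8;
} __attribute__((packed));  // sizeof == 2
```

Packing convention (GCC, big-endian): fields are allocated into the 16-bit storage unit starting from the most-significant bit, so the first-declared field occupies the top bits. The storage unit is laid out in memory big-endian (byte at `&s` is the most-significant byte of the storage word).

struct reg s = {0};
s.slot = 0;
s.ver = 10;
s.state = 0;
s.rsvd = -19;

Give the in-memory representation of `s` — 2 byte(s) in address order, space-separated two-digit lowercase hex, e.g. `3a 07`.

28 ed

[15+:1] slot=0 & 0x1 = 0x0; word=0x0000
[10+:5] ver=10 & 0x1f = 0xa; word=0x2800
[8+:2] state=0 & 0x3 = 0x0; word=0x2800
[0+:8] rsvd=-19 & 0xff = 0xed; word=0x28ed
word = 0x28ed → big-endian bytes:
  [0]=0x28  [1]=0xed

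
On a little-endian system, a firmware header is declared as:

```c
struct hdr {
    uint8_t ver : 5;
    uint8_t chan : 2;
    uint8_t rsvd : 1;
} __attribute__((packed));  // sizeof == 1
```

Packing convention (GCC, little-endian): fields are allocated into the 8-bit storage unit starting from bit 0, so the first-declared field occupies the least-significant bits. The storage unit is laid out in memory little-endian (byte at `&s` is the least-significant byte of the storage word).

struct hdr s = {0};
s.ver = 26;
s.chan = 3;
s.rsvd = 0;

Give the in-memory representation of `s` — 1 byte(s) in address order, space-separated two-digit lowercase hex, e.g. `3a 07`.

ver:5 = 26 → 0x1a << 0 → word 0x1a
chan:2 = 3 → 0x3 << 5 → word 0x7a
rsvd:1 = 0 → 0x0 << 7 → word 0x7a
word = 0x7a → little-endian bytes:
  [0]=0x7a

7a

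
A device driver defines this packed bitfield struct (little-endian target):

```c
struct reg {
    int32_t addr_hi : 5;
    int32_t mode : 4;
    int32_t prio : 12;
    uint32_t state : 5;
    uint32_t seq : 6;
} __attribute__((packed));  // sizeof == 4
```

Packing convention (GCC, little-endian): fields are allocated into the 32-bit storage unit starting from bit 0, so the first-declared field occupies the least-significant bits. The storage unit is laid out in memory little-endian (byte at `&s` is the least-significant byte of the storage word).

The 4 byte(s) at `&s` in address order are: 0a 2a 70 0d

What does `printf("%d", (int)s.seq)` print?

[0]=0x0a [1]=0x2a [2]=0x70 [3]=0x0d (little-endian) → word 0x0d702a0a
addr_hi:5 @ bit 0 → (0x0d702a0a>>0)&0x1f = 0xa
mode:4 @ bit 5 → (0x0d702a0a>>5)&0xf = 0x0
prio:12 @ bit 9 → (0x0d702a0a>>9)&0xfff = 0x815
state:5 @ bit 21 → (0x0d702a0a>>21)&0x1f = 0xb
seq:6 @ bit 26 → (0x0d702a0a>>26)&0x3f = 0x3  ←

3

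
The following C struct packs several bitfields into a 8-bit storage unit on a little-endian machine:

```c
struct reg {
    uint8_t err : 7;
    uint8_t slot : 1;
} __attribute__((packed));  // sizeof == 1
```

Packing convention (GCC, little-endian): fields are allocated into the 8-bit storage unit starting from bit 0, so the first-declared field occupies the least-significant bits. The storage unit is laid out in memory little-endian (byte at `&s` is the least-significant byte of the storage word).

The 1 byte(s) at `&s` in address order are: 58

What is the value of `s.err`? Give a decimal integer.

[0]=0x58 (little-endian) → word 0x58
err:7 @ bit 0 → (0x58>>0)&0x7f = 0x58  ←
slot:1 @ bit 7 → (0x58>>7)&0x1 = 0x0

88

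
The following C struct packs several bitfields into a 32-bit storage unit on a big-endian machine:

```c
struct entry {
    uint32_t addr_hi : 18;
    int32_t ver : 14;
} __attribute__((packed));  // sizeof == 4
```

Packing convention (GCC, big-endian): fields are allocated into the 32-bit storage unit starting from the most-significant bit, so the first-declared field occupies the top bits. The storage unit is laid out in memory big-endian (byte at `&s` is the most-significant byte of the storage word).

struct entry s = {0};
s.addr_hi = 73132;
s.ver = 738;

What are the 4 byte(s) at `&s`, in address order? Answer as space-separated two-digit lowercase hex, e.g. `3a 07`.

47 6b 02 e2

[14+:18] addr_hi=73132 & 0x3ffff = 0x11dac; word=0x476b0000
[0+:14] ver=738 & 0x3fff = 0x2e2; word=0x476b02e2
word = 0x476b02e2 → big-endian bytes:
  [0]=0x47  [1]=0x6b  [2]=0x02  [3]=0xe2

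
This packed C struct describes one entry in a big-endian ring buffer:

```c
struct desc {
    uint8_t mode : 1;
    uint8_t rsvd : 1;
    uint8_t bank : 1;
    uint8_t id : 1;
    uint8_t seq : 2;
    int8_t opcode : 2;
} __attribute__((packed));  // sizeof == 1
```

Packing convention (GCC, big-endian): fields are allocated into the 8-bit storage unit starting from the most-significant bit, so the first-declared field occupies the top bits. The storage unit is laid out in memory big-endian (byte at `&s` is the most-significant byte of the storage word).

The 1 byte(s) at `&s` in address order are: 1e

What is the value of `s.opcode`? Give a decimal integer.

[0]=0x1e (big-endian) → word 0x1e
mode:1 @ bit 7 → (0x1e>>7)&0x1 = 0x0
rsvd:1 @ bit 6 → (0x1e>>6)&0x1 = 0x0
bank:1 @ bit 5 → (0x1e>>5)&0x1 = 0x0
id:1 @ bit 4 → (0x1e>>4)&0x1 = 0x1
seq:2 @ bit 2 → (0x1e>>2)&0x3 = 0x3
opcode:2 @ bit 0 → (0x1e>>0)&0x3 = 0x2  ←
opcode signed 2b, MSB=1: 2 - 4 = -2

-2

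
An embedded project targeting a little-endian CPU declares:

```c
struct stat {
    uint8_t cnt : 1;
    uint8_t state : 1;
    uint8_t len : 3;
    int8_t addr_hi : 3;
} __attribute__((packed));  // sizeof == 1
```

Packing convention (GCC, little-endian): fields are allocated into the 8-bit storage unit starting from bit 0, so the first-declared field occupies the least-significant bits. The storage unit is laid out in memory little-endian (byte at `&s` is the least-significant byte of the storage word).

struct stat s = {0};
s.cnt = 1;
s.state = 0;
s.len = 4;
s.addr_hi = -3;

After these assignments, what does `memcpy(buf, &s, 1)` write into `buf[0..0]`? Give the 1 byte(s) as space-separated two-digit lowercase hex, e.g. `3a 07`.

b1

[0+:1] cnt=1 & 0x1 = 0x1; word=0x01
[1+:1] state=0 & 0x1 = 0x0; word=0x01
[2+:3] len=4 & 0x7 = 0x4; word=0x11
[5+:3] addr_hi=-3 & 0x7 = 0x5; word=0xb1
word = 0xb1 → little-endian bytes:
  [0]=0xb1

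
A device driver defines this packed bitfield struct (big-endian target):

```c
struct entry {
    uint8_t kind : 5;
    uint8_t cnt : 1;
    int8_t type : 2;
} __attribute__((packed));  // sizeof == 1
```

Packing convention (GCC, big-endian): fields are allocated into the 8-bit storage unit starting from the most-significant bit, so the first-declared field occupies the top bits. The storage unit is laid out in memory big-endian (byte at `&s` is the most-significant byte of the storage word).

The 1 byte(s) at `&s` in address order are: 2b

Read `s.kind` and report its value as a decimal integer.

[0]=0x2b (big-endian) → word 0x2b
kind:5 @ bit 3 → (0x2b>>3)&0x1f = 0x5  ←
cnt:1 @ bit 2 → (0x2b>>2)&0x1 = 0x0
type:2 @ bit 0 → (0x2b>>0)&0x3 = 0x3

5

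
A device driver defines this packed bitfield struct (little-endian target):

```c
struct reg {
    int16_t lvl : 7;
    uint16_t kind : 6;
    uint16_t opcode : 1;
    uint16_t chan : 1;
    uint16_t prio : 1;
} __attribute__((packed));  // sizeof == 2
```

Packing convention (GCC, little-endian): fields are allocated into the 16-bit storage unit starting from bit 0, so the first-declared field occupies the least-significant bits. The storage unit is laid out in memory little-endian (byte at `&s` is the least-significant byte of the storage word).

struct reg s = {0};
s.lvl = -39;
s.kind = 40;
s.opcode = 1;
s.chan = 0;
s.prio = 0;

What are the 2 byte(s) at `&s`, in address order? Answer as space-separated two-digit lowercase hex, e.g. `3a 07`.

[0+:7] lvl=-39 & 0x7f = 0x59; word=0x0059
[7+:6] kind=40 & 0x3f = 0x28; word=0x1459
[13+:1] opcode=1 & 0x1 = 0x1; word=0x3459
[14+:1] chan=0 & 0x1 = 0x0; word=0x3459
[15+:1] prio=0 & 0x1 = 0x0; word=0x3459
word = 0x3459 → little-endian bytes:
  [0]=0x59  [1]=0x34

59 34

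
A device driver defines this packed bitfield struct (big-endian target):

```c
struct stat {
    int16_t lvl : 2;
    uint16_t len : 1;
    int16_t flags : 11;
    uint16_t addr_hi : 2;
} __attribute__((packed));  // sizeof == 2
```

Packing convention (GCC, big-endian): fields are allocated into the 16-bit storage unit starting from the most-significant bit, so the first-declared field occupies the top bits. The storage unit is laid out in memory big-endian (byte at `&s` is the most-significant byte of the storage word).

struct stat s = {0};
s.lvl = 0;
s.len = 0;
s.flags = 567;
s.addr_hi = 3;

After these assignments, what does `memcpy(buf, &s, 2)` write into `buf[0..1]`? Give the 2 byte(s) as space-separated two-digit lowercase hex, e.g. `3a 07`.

[14+:2] lvl=0 & 0x3 = 0x0; word=0x0000
[13+:1] len=0 & 0x1 = 0x0; word=0x0000
[2+:11] flags=567 & 0x7ff = 0x237; word=0x08dc
[0+:2] addr_hi=3 & 0x3 = 0x3; word=0x08df
word = 0x08df → big-endian bytes:
  [0]=0x08  [1]=0xdf

08 df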